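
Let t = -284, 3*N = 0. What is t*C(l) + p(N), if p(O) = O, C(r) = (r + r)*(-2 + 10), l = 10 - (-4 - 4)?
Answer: -81792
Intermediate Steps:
N = 0 (N = (⅓)*0 = 0)
l = 18 (l = 10 - 1*(-8) = 10 + 8 = 18)
C(r) = 16*r (C(r) = (2*r)*8 = 16*r)
t*C(l) + p(N) = -4544*18 + 0 = -284*288 + 0 = -81792 + 0 = -81792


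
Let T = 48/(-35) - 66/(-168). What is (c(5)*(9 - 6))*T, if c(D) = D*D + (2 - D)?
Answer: -4521/70 ≈ -64.586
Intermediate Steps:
c(D) = 2 + D² - D (c(D) = D² + (2 - D) = 2 + D² - D)
T = -137/140 (T = 48*(-1/35) - 66*(-1/168) = -48/35 + 11/28 = -137/140 ≈ -0.97857)
(c(5)*(9 - 6))*T = ((2 + 5² - 1*5)*(9 - 6))*(-137/140) = ((2 + 25 - 5)*3)*(-137/140) = (22*3)*(-137/140) = 66*(-137/140) = -4521/70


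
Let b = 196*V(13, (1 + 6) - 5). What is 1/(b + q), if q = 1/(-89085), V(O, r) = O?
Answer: 89085/226988579 ≈ 0.00039246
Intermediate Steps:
b = 2548 (b = 196*13 = 2548)
q = -1/89085 ≈ -1.1225e-5
1/(b + q) = 1/(2548 - 1/89085) = 1/(226988579/89085) = 89085/226988579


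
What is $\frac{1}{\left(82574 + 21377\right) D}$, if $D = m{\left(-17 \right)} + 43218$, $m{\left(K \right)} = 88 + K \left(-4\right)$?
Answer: $\frac{1}{4508770674} \approx 2.2179 \cdot 10^{-10}$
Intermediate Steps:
$m{\left(K \right)} = 88 - 4 K$
$D = 43374$ ($D = \left(88 - -68\right) + 43218 = \left(88 + 68\right) + 43218 = 156 + 43218 = 43374$)
$\frac{1}{\left(82574 + 21377\right) D} = \frac{1}{\left(82574 + 21377\right) 43374} = \frac{1}{103951} \cdot \frac{1}{43374} = \frac{1}{4508770674}$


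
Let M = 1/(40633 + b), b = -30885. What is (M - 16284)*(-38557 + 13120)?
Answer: 4037778595347/9748 ≈ 4.1422e+8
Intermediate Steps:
M = 1/9748 (M = 1/(40633 - 30885) = 1/9748 ≈ 0.00010259)
(M - 16284)*(-38557 + 13120) = (1/9748 - 16284)*(-38557 + 13120) = -158736431/9748*(-25437) = 4037778595347/9748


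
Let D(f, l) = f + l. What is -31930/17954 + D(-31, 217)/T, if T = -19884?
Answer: -53186297/29749778 ≈ -1.7878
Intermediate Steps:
-31930/17954 + D(-31, 217)/T = -31930/17954 + (-31 + 217)/(-19884) = -31930*1/17954 + 186*(-1/19884) = -15965/8977 - 31/3314 = -53186297/29749778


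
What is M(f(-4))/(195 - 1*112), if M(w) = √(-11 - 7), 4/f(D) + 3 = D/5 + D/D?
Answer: 3*I*√2/83 ≈ 0.051116*I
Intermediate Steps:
f(D) = 4/(-2 + D/5) (f(D) = 4/(-3 + (D/5 + D/D)) = 4/(-3 + (D*(⅕) + 1)) = 4/(-3 + (D/5 + 1)) = 4/(-3 + (1 + D/5)) = 4/(-2 + D/5))
M(w) = 3*I*√2 (M(w) = √(-18) = 3*I*√2)
M(f(-4))/(195 - 1*112) = (3*I*√2)/(195 - 1*112) = (3*I*√2)/(195 - 112) = (3*I*√2)/83 = (3*I*√2)*(1/83) = 3*I*√2/83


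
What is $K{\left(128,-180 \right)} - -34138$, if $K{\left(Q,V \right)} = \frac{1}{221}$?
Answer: $\frac{7544499}{221} \approx 34138.0$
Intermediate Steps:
$K{\left(Q,V \right)} = \frac{1}{221}$
$K{\left(128,-180 \right)} - -34138 = \frac{1}{221} - -34138 = \frac{1}{221} + 34138 = \frac{7544499}{221}$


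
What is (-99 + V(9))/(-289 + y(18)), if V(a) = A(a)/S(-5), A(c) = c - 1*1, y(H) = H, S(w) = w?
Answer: 503/1355 ≈ 0.37122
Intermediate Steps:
A(c) = -1 + c (A(c) = c - 1 = -1 + c)
V(a) = ⅕ - a/5 (V(a) = (-1 + a)/(-5) = (-1 + a)*(-⅕) = ⅕ - a/5)
(-99 + V(9))/(-289 + y(18)) = (-99 + (⅕ - ⅕*9))/(-289 + 18) = (-99 + (⅕ - 9/5))/(-271) = (-99 - 8/5)*(-1/271) = -503/5*(-1/271) = 503/1355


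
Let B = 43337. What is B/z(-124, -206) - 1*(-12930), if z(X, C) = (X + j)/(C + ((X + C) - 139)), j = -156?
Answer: 939225/8 ≈ 1.1740e+5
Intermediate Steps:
z(X, C) = (-156 + X)/(-139 + X + 2*C) (z(X, C) = (X - 156)/(C + ((X + C) - 139)) = (-156 + X)/(C + ((C + X) - 139)) = (-156 + X)/(C + (-139 + C + X)) = (-156 + X)/(-139 + X + 2*C))
B/z(-124, -206) - 1*(-12930) = 43337/(((-156 - 124)/(-139 - 124 + 2*(-206)))) - 1*(-12930) = 43337/((-280/(-139 - 124 - 412))) + 12930 = 43337/((-280/(-675))) + 12930 = 43337/((-1/675*(-280))) + 12930 = 43337/(56/135) + 12930 = 43337*(135/56) + 12930 = 835785/8 + 12930 = 939225/8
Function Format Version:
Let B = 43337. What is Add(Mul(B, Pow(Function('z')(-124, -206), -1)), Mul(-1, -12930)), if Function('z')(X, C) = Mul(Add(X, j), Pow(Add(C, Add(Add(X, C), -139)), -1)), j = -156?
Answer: Rational(939225, 8) ≈ 1.1740e+5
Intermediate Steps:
Function('z')(X, C) = Mul(Pow(Add(-139, X, Mul(2, C)), -1), Add(-156, X)) (Function('z')(X, C) = Mul(Add(X, -156), Pow(Add(C, Add(Add(X, C), -139)), -1)) = Mul(Add(-156, X), Pow(Add(C, Add(Add(C, X), -139)), -1)) = Mul(Add(-156, X), Pow(Add(C, Add(-139, C, X)), -1)) = Mul(Add(-156, X), Pow(Add(-139, X, Mul(2, C)), -1)) = Mul(Pow(Add(-139, X, Mul(2, C)), -1), Add(-156, X)))
Add(Mul(B, Pow(Function('z')(-124, -206), -1)), Mul(-1, -12930)) = Add(Mul(43337, Pow(Mul(Pow(Add(-139, -124, Mul(2, -206)), -1), Add(-156, -124)), -1)), Mul(-1, -12930)) = Add(Mul(43337, Pow(Mul(Pow(Add(-139, -124, -412), -1), -280), -1)), 12930) = Add(Mul(43337, Pow(Mul(Pow(-675, -1), -280), -1)), 12930) = Add(Mul(43337, Pow(Mul(Rational(-1, 675), -280), -1)), 12930) = Add(Mul(43337, Pow(Rational(56, 135), -1)), 12930) = Add(Mul(43337, Rational(135, 56)), 12930) = Add(Rational(835785, 8), 12930) = Rational(939225, 8)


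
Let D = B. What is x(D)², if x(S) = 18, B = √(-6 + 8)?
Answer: 324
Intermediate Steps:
B = √2 ≈ 1.4142
D = √2 ≈ 1.4142
x(D)² = 18² = 324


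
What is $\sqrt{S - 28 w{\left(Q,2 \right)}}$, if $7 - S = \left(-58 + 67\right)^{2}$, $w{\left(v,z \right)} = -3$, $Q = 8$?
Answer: $\sqrt{10} \approx 3.1623$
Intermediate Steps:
$S = -74$ ($S = 7 - \left(-58 + 67\right)^{2} = 7 - 9^{2} = 7 - 81 = -74$)
$\sqrt{S - 28 w{\left(Q,2 \right)}} = \sqrt{-74 - -84} = \sqrt{-74 + 84} = \sqrt{10}$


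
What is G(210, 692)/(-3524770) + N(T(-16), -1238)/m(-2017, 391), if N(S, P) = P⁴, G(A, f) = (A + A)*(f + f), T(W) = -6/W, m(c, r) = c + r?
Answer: -413983818991724600/286563801 ≈ -1.4446e+9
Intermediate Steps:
G(A, f) = 4*A*f (G(A, f) = (2*A)*(2*f) = 4*A*f)
G(210, 692)/(-3524770) + N(T(-16), -1238)/m(-2017, 391) = (4*210*692)/(-3524770) + (-1238)⁴/(-2017 + 391) = 581280*(-1/3524770) + 2348997630736/(-1626) = -58128/352477 + 2348997630736*(-1/1626) = -58128/352477 - 1174498815368/813 = -413983818991724600/286563801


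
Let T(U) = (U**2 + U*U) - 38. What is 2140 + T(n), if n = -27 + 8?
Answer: 2824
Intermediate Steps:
n = -19
T(U) = -38 + 2*U**2 (T(U) = (U**2 + U**2) - 38 = 2*U**2 - 38 = -38 + 2*U**2)
2140 + T(n) = 2140 + (-38 + 2*(-19)**2) = 2140 + (-38 + 2*361) = 2140 + (-38 + 722) = 2140 + 684 = 2824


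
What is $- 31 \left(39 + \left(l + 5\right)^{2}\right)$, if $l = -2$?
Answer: $-1488$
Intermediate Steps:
$- 31 \left(39 + \left(l + 5\right)^{2}\right) = - 31 \left(39 + \left(-2 + 5\right)^{2}\right) = - 31 \left(39 + 3^{2}\right) = - 31 \left(39 + 9\right) = \left(-31\right) 48 = -1488$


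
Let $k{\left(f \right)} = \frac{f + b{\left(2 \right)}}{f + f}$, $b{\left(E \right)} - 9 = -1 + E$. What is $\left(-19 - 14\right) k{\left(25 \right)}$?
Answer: $- \frac{231}{10} \approx -23.1$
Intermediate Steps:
$b{\left(E \right)} = 8 + E$ ($b{\left(E \right)} = 9 + \left(-1 + E\right) = 8 + E$)
$k{\left(f \right)} = \frac{10 + f}{2 f}$ ($k{\left(f \right)} = \frac{f + \left(8 + 2\right)}{f + f} = \frac{f + 10}{2 f} = \left(10 + f\right) \frac{1}{2 f} = \frac{10 + f}{2 f}$)
$\left(-19 - 14\right) k{\left(25 \right)} = \left(-19 - 14\right) \frac{10 + 25}{2 \cdot 25} = - 33 \cdot \frac{1}{2} \cdot \frac{1}{25} \cdot 35 = \left(-33\right) \frac{7}{10} = - \frac{231}{10}$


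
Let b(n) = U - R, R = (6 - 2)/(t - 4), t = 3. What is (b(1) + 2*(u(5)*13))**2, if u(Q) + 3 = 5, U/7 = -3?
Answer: 1225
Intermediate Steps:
U = -21 (U = 7*(-3) = -21)
R = -4 (R = (6 - 2)/(3 - 4) = 4/(-1) = 4*(-1) = -4)
u(Q) = 2 (u(Q) = -3 + 5 = 2)
b(n) = -17 (b(n) = -21 - 1*(-4) = -21 + 4 = -17)
(b(1) + 2*(u(5)*13))**2 = (-17 + 2*(2*13))**2 = (-17 + 2*26)**2 = (-17 + 52)**2 = 35**2 = 1225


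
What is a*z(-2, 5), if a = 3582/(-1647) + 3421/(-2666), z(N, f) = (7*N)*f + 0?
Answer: 59048885/243939 ≈ 242.06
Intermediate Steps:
z(N, f) = 7*N*f (z(N, f) = 7*N*f + 0 = 7*N*f)
a = -1687111/487878 (a = 3582*(-1/1647) + 3421*(-1/2666) = -398/183 - 3421/2666 = -1687111/487878 ≈ -3.4581)
a*z(-2, 5) = -11809777*(-2)*5/487878 = -1687111/487878*(-70) = 59048885/243939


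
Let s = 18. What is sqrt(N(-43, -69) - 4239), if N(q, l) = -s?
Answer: 3*I*sqrt(473) ≈ 65.246*I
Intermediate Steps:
N(q, l) = -18 (N(q, l) = -1*18 = -18)
sqrt(N(-43, -69) - 4239) = sqrt(-18 - 4239) = sqrt(-4257) = 3*I*sqrt(473)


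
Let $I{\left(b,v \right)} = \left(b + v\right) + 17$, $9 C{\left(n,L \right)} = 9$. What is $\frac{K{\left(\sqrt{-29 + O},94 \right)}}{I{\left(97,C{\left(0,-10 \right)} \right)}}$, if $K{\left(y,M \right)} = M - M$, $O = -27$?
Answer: $0$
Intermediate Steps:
$C{\left(n,L \right)} = 1$ ($C{\left(n,L \right)} = \frac{1}{9} \cdot 9 = 1$)
$K{\left(y,M \right)} = 0$
$I{\left(b,v \right)} = 17 + b + v$
$\frac{K{\left(\sqrt{-29 + O},94 \right)}}{I{\left(97,C{\left(0,-10 \right)} \right)}} = \frac{0}{17 + 97 + 1} = \frac{0}{115} = 0 \cdot \frac{1}{115} = 0$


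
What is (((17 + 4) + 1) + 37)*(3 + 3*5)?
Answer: 1062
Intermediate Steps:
(((17 + 4) + 1) + 37)*(3 + 3*5) = ((21 + 1) + 37)*(3 + 15) = (22 + 37)*18 = 59*18 = 1062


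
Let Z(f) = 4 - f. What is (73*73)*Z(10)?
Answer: -31974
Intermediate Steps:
(73*73)*Z(10) = (73*73)*(4 - 1*10) = 5329*(4 - 10) = 5329*(-6) = -31974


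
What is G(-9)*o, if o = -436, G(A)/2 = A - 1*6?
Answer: 13080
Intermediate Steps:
G(A) = -12 + 2*A (G(A) = 2*(A - 1*6) = 2*(A - 6) = 2*(-6 + A) = -12 + 2*A)
G(-9)*o = (-12 + 2*(-9))*(-436) = (-12 - 18)*(-436) = -30*(-436) = 13080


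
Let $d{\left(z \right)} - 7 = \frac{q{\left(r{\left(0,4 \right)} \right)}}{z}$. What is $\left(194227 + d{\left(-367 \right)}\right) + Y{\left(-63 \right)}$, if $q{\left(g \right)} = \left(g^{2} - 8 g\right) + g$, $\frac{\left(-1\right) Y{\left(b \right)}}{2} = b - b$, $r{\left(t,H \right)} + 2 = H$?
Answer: $\frac{71283888}{367} \approx 1.9423 \cdot 10^{5}$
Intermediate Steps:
$r{\left(t,H \right)} = -2 + H$
$Y{\left(b \right)} = 0$ ($Y{\left(b \right)} = - 2 \left(b - b\right) = \left(-2\right) 0 = 0$)
$q{\left(g \right)} = g^{2} - 7 g$
$d{\left(z \right)} = 7 - \frac{10}{z}$ ($d{\left(z \right)} = 7 + \frac{\left(-2 + 4\right) \left(-7 + \left(-2 + 4\right)\right)}{z} = 7 + \frac{2 \left(-7 + 2\right)}{z} = 7 + \frac{2 \left(-5\right)}{z} = 7 - \frac{10}{z}$)
$\left(194227 + d{\left(-367 \right)}\right) + Y{\left(-63 \right)} = \left(194227 + \left(7 - \frac{10}{-367}\right)\right) + 0 = \left(194227 + \left(7 - - \frac{10}{367}\right)\right) + 0 = \left(194227 + \left(7 + \frac{10}{367}\right)\right) + 0 = \left(194227 + \frac{2579}{367}\right) + 0 = \frac{71283888}{367} + 0 = \frac{71283888}{367}$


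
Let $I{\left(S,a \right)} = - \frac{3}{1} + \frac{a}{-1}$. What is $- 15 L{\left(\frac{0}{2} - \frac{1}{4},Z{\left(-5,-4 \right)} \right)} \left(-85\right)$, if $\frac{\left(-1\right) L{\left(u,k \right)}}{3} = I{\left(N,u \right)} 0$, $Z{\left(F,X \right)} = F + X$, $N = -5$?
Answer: $0$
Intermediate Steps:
$I{\left(S,a \right)} = -3 - a$ ($I{\left(S,a \right)} = \left(-3\right) 1 + a \left(-1\right) = -3 - a$)
$L{\left(u,k \right)} = 0$ ($L{\left(u,k \right)} = - 3 \left(-3 - u\right) 0 = \left(-3\right) 0 = 0$)
$- 15 L{\left(\frac{0}{2} - \frac{1}{4},Z{\left(-5,-4 \right)} \right)} \left(-85\right) = \left(-15\right) 0 \left(-85\right) = 0 \left(-85\right) = 0$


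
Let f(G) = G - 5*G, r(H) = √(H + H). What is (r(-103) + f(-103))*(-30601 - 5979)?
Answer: -15070960 - 36580*I*√206 ≈ -1.5071e+7 - 5.2502e+5*I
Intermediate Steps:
r(H) = √2*√H (r(H) = √(2*H) = √2*√H)
f(G) = -4*G
(r(-103) + f(-103))*(-30601 - 5979) = (√2*√(-103) - 4*(-103))*(-30601 - 5979) = (√2*(I*√103) + 412)*(-36580) = (I*√206 + 412)*(-36580) = (412 + I*√206)*(-36580) = -15070960 - 36580*I*√206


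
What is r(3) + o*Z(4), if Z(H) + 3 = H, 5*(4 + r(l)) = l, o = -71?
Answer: -372/5 ≈ -74.400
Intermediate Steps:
r(l) = -4 + l/5
Z(H) = -3 + H
r(3) + o*Z(4) = (-4 + (⅕)*3) - 71*(-3 + 4) = (-4 + ⅗) - 71*1 = -17/5 - 71 = -372/5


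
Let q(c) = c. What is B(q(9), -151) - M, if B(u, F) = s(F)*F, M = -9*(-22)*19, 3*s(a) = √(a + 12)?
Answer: -3762 - 151*I*√139/3 ≈ -3762.0 - 593.42*I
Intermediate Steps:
s(a) = √(12 + a)/3 (s(a) = √(a + 12)/3 = √(12 + a)/3)
M = 3762 (M = 198*19 = 3762)
B(u, F) = F*√(12 + F)/3 (B(u, F) = (√(12 + F)/3)*F = F*√(12 + F)/3)
B(q(9), -151) - M = (⅓)*(-151)*√(12 - 151) - 1*3762 = (⅓)*(-151)*√(-139) - 3762 = (⅓)*(-151)*(I*√139) - 3762 = -151*I*√139/3 - 3762 = -3762 - 151*I*√139/3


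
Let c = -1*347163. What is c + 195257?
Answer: -151906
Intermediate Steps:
c = -347163
c + 195257 = -347163 + 195257 = -151906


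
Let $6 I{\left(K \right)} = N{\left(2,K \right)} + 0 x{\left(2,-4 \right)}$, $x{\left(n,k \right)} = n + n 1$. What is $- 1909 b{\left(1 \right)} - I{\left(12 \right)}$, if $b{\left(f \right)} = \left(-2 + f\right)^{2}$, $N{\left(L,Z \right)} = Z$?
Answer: $-1911$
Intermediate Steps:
$x{\left(n,k \right)} = 2 n$ ($x{\left(n,k \right)} = n + n = 2 n$)
$I{\left(K \right)} = \frac{K}{6}$ ($I{\left(K \right)} = \frac{K + 0 \cdot 2 \cdot 2}{6} = \frac{K + 0 \cdot 4}{6} = \frac{K + 0}{6} = \frac{K}{6}$)
$- 1909 b{\left(1 \right)} - I{\left(12 \right)} = - 1909 \left(-2 + 1\right)^{2} - \frac{1}{6} \cdot 12 = - 1909 \left(-1\right)^{2} - 2 = \left(-1909\right) 1 - 2 = -1909 - 2 = -1911$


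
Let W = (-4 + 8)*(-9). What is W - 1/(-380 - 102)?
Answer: -17351/482 ≈ -35.998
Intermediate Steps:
W = -36 (W = 4*(-9) = -36)
W - 1/(-380 - 102) = -36 - 1/(-380 - 102) = -36 - 1/(-482) = -36 - 1*(-1/482) = -36 + 1/482 = -17351/482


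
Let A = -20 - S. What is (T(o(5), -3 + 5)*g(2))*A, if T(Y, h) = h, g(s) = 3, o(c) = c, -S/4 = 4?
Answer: -24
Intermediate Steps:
S = -16 (S = -4*4 = -16)
A = -4 (A = -20 - 1*(-16) = -20 + 16 = -4)
(T(o(5), -3 + 5)*g(2))*A = ((-3 + 5)*3)*(-4) = (2*3)*(-4) = 6*(-4) = -24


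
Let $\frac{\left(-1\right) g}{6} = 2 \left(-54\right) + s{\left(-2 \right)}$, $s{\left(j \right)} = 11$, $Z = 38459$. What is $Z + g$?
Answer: $39041$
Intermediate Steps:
$g = 582$ ($g = - 6 \left(2 \left(-54\right) + 11\right) = - 6 \left(-108 + 11\right) = \left(-6\right) \left(-97\right) = 582$)
$Z + g = 38459 + 582 = 39041$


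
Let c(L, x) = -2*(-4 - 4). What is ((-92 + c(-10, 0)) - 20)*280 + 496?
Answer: -26384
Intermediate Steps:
c(L, x) = 16 (c(L, x) = -2*(-8) = 16)
((-92 + c(-10, 0)) - 20)*280 + 496 = ((-92 + 16) - 20)*280 + 496 = (-76 - 20)*280 + 496 = -96*280 + 496 = -26880 + 496 = -26384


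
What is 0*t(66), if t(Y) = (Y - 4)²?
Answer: 0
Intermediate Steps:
t(Y) = (-4 + Y)²
0*t(66) = 0*(-4 + 66)² = 0*62² = 0*3844 = 0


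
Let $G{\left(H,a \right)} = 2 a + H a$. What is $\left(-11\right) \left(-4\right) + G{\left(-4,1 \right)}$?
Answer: $42$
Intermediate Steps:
$\left(-11\right) \left(-4\right) + G{\left(-4,1 \right)} = \left(-11\right) \left(-4\right) + 1 \left(2 - 4\right) = 44 + 1 \left(-2\right) = 44 - 2 = 42$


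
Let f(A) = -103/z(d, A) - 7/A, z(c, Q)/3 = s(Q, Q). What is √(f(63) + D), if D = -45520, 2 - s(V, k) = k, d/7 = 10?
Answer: 2*I*√381101038/183 ≈ 213.35*I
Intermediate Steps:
d = 70 (d = 7*10 = 70)
s(V, k) = 2 - k
z(c, Q) = 6 - 3*Q (z(c, Q) = 3*(2 - Q) = 6 - 3*Q)
f(A) = -103/(6 - 3*A) - 7/A
√(f(63) + D) = √((⅔)*(21 + 41*63)/(63*(-2 + 63)) - 45520) = √((⅔)*(1/63)*(21 + 2583)/61 - 45520) = √((⅔)*(1/63)*(1/61)*2604 - 45520) = √(248/549 - 45520) = √(-24990232/549) = 2*I*√381101038/183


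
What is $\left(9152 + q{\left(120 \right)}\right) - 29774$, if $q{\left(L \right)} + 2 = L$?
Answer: $-20504$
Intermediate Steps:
$q{\left(L \right)} = -2 + L$
$\left(9152 + q{\left(120 \right)}\right) - 29774 = \left(9152 + \left(-2 + 120\right)\right) - 29774 = \left(9152 + 118\right) - 29774 = 9270 - 29774 = -20504$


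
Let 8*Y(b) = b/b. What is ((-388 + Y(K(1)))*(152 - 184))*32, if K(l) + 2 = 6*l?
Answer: 397184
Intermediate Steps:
K(l) = -2 + 6*l
Y(b) = ⅛ (Y(b) = (b/b)/8 = (⅛)*1 = ⅛)
((-388 + Y(K(1)))*(152 - 184))*32 = ((-388 + ⅛)*(152 - 184))*32 = -3103/8*(-32)*32 = 12412*32 = 397184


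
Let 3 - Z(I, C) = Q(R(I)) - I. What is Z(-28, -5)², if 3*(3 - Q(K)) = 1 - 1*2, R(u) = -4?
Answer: 7225/9 ≈ 802.78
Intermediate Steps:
Q(K) = 10/3 (Q(K) = 3 - (1 - 1*2)/3 = 3 - (1 - 2)/3 = 3 - ⅓*(-1) = 3 + ⅓ = 10/3)
Z(I, C) = -⅓ + I (Z(I, C) = 3 - (10/3 - I) = 3 + (-10/3 + I) = -⅓ + I)
Z(-28, -5)² = (-⅓ - 28)² = (-85/3)² = 7225/9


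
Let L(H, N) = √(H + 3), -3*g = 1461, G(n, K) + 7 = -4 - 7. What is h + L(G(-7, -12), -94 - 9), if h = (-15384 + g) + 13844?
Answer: -2027 + I*√15 ≈ -2027.0 + 3.873*I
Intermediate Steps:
G(n, K) = -18 (G(n, K) = -7 + (-4 - 7) = -7 - 11 = -18)
g = -487 (g = -⅓*1461 = -487)
L(H, N) = √(3 + H)
h = -2027 (h = (-15384 - 487) + 13844 = -15871 + 13844 = -2027)
h + L(G(-7, -12), -94 - 9) = -2027 + √(3 - 18) = -2027 + √(-15) = -2027 + I*√15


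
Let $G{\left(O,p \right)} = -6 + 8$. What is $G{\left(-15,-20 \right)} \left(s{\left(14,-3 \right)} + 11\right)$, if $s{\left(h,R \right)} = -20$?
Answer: $-18$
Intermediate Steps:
$G{\left(O,p \right)} = 2$
$G{\left(-15,-20 \right)} \left(s{\left(14,-3 \right)} + 11\right) = 2 \left(-20 + 11\right) = 2 \left(-9\right) = -18$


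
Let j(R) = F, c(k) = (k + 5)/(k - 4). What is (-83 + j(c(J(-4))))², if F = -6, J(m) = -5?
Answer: 7921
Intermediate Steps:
c(k) = (5 + k)/(-4 + k)
j(R) = -6
(-83 + j(c(J(-4))))² = (-83 - 6)² = (-89)² = 7921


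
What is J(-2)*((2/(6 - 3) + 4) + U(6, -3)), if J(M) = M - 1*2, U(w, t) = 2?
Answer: -80/3 ≈ -26.667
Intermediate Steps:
J(M) = -2 + M (J(M) = M - 2 = -2 + M)
J(-2)*((2/(6 - 3) + 4) + U(6, -3)) = (-2 - 2)*((2/(6 - 3) + 4) + 2) = -4*((2/3 + 4) + 2) = -4*(((⅓)*2 + 4) + 2) = -4*((⅔ + 4) + 2) = -4*(14/3 + 2) = -4*20/3 = -80/3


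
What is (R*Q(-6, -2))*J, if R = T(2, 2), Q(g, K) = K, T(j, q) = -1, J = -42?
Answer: -84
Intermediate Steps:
R = -1
(R*Q(-6, -2))*J = -1*(-2)*(-42) = 2*(-42) = -84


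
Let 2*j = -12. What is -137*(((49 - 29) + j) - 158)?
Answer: 19728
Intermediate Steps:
j = -6 (j = (1/2)*(-12) = -6)
-137*(((49 - 29) + j) - 158) = -137*(((49 - 29) - 6) - 158) = -137*((20 - 6) - 158) = -137*(14 - 158) = -137*(-144) = 19728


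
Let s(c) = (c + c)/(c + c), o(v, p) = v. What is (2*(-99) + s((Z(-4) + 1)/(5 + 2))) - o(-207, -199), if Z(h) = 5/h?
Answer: 10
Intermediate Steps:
s(c) = 1 (s(c) = (2*c)/((2*c)) = (2*c)*(1/(2*c)) = 1)
(2*(-99) + s((Z(-4) + 1)/(5 + 2))) - o(-207, -199) = (2*(-99) + 1) - 1*(-207) = (-198 + 1) + 207 = -197 + 207 = 10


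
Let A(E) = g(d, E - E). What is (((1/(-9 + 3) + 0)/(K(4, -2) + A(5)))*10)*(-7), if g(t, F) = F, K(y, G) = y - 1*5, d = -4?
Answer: -35/3 ≈ -11.667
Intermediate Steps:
K(y, G) = -5 + y (K(y, G) = y - 5 = -5 + y)
A(E) = 0 (A(E) = E - E = 0)
(((1/(-9 + 3) + 0)/(K(4, -2) + A(5)))*10)*(-7) = (((1/(-9 + 3) + 0)/((-5 + 4) + 0))*10)*(-7) = (((1/(-6) + 0)/(-1 + 0))*10)*(-7) = (((-⅙ + 0)/(-1))*10)*(-7) = (-⅙*(-1)*10)*(-7) = ((⅙)*10)*(-7) = (5/3)*(-7) = -35/3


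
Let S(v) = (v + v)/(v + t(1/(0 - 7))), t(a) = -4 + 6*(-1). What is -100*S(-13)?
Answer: -2600/23 ≈ -113.04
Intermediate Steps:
t(a) = -10 (t(a) = -4 - 6 = -10)
S(v) = 2*v/(-10 + v) (S(v) = (v + v)/(v - 10) = (2*v)/(-10 + v) = 2*v/(-10 + v))
-100*S(-13) = -200*(-13)/(-10 - 13) = -200*(-13)/(-23) = -200*(-13)*(-1)/23 = -100*26/23 = -2600/23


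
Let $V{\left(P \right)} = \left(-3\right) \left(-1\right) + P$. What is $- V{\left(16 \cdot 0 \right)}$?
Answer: $-3$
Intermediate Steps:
$V{\left(P \right)} = 3 + P$
$- V{\left(16 \cdot 0 \right)} = - (3 + 16 \cdot 0) = - (3 + 0) = \left(-1\right) 3 = -3$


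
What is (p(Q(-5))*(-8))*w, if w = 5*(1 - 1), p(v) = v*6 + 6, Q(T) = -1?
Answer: 0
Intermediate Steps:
p(v) = 6 + 6*v (p(v) = 6*v + 6 = 6 + 6*v)
w = 0 (w = 5*0 = 0)
(p(Q(-5))*(-8))*w = ((6 + 6*(-1))*(-8))*0 = ((6 - 6)*(-8))*0 = (0*(-8))*0 = 0*0 = 0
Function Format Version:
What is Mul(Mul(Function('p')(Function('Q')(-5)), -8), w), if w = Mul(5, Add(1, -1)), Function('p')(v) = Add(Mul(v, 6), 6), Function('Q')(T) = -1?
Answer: 0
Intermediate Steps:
Function('p')(v) = Add(6, Mul(6, v)) (Function('p')(v) = Add(Mul(6, v), 6) = Add(6, Mul(6, v)))
w = 0 (w = Mul(5, 0) = 0)
Mul(Mul(Function('p')(Function('Q')(-5)), -8), w) = Mul(Mul(Add(6, Mul(6, -1)), -8), 0) = Mul(Mul(Add(6, -6), -8), 0) = Mul(Mul(0, -8), 0) = Mul(0, 0) = 0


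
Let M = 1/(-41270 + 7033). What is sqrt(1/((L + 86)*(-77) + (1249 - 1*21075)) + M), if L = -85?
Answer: 2*I*sqrt(9223006313885)/681419011 ≈ 0.0089136*I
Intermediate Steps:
M = -1/34237 (M = 1/(-34237) = -1/34237 ≈ -2.9208e-5)
sqrt(1/((L + 86)*(-77) + (1249 - 1*21075)) + M) = sqrt(1/((-85 + 86)*(-77) + (1249 - 1*21075)) - 1/34237) = sqrt(1/(1*(-77) + (1249 - 21075)) - 1/34237) = sqrt(1/(-77 - 19826) - 1/34237) = sqrt(1/(-19903) - 1/34237) = sqrt(-1/19903 - 1/34237) = sqrt(-54140/681419011) = 2*I*sqrt(9223006313885)/681419011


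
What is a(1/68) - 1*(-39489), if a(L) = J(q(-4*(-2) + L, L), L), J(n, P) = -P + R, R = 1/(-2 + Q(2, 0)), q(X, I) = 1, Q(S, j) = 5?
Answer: 8055821/204 ≈ 39489.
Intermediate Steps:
R = ⅓ (R = 1/(-2 + 5) = 1/3 = ⅓ ≈ 0.33333)
J(n, P) = ⅓ - P (J(n, P) = -P + ⅓ = ⅓ - P)
a(L) = ⅓ - L
a(1/68) - 1*(-39489) = (⅓ - 1/68) - 1*(-39489) = (⅓ - 1*1/68) + 39489 = (⅓ - 1/68) + 39489 = 65/204 + 39489 = 8055821/204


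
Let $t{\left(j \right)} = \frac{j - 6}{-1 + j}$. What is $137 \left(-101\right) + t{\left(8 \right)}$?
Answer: $- \frac{96857}{7} \approx -13837.0$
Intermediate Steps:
$t{\left(j \right)} = \frac{-6 + j}{-1 + j}$
$137 \left(-101\right) + t{\left(8 \right)} = 137 \left(-101\right) + \frac{-6 + 8}{-1 + 8} = -13837 + \frac{1}{7} \cdot 2 = -13837 + \frac{2}{7} = - \frac{96857}{7}$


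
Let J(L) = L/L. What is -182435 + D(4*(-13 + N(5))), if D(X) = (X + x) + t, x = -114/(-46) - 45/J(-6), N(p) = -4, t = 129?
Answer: -4195580/23 ≈ -1.8242e+5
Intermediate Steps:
J(L) = 1
x = -978/23 (x = -114/(-46) - 45/1 = -114*(-1/46) - 45*1 = 57/23 - 45 = -978/23 ≈ -42.522)
D(X) = 1989/23 + X (D(X) = (X - 978/23) + 129 = (-978/23 + X) + 129 = 1989/23 + X)
-182435 + D(4*(-13 + N(5))) = -182435 + (1989/23 + 4*(-13 - 4)) = -182435 + (1989/23 + 4*(-17)) = -182435 + (1989/23 - 68) = -182435 + 425/23 = -4195580/23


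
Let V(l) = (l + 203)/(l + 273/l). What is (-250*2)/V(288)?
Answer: -3467375/11784 ≈ -294.24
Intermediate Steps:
V(l) = (203 + l)/(l + 273/l)
(-250*2)/V(288) = (-250*2)/((288*(203 + 288)/(273 + 288²))) = -500/(288*491/(273 + 82944)) = -500/(288*491/83217) = -500/(288*(1/83217)*491) = -500/47136/27739 = -500*27739/47136 = -3467375/11784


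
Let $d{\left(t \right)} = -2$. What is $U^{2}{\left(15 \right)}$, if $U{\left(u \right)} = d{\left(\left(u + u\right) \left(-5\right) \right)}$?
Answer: $4$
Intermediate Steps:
$U{\left(u \right)} = -2$
$U^{2}{\left(15 \right)} = \left(-2\right)^{2} = 4$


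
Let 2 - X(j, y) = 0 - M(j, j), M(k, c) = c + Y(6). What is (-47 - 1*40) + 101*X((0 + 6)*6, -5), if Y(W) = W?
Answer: 4357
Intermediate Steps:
M(k, c) = 6 + c (M(k, c) = c + 6 = 6 + c)
X(j, y) = 8 + j (X(j, y) = 2 - (0 - (6 + j)) = 2 - (0 + (-6 - j)) = 2 - (-6 - j) = 2 + (6 + j) = 8 + j)
(-47 - 1*40) + 101*X((0 + 6)*6, -5) = (-47 - 1*40) + 101*(8 + (0 + 6)*6) = (-47 - 40) + 101*(8 + 6*6) = -87 + 101*(8 + 36) = -87 + 101*44 = -87 + 4444 = 4357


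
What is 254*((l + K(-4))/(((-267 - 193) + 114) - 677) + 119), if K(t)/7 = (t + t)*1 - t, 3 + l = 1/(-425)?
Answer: 4381618618/144925 ≈ 30234.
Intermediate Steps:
l = -1276/425 (l = -3 + 1/(-425) = -3 - 1/425 = -1276/425 ≈ -3.0024)
K(t) = 7*t (K(t) = 7*((t + t)*1 - t) = 7*((2*t)*1 - t) = 7*(2*t - t) = 7*t)
254*((l + K(-4))/(((-267 - 193) + 114) - 677) + 119) = 254*((-1276/425 + 7*(-4))/(((-267 - 193) + 114) - 677) + 119) = 254*((-1276/425 - 28)/((-460 + 114) - 677) + 119) = 254*(-13176/(425*(-346 - 677)) + 119) = 254*(-13176/425/(-1023) + 119) = 254*(-13176/425*(-1/1023) + 119) = 254*(4392/144925 + 119) = 254*(17250467/144925) = 4381618618/144925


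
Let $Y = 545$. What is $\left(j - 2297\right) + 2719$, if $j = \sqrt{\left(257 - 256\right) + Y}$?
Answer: $422 + \sqrt{546} \approx 445.37$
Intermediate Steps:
$j = \sqrt{546}$ ($j = \sqrt{\left(257 - 256\right) + 545} = \sqrt{1 + 545} = \sqrt{546} \approx 23.367$)
$\left(j - 2297\right) + 2719 = \left(\sqrt{546} - 2297\right) + 2719 = \left(-2297 + \sqrt{546}\right) + 2719 = 422 + \sqrt{546}$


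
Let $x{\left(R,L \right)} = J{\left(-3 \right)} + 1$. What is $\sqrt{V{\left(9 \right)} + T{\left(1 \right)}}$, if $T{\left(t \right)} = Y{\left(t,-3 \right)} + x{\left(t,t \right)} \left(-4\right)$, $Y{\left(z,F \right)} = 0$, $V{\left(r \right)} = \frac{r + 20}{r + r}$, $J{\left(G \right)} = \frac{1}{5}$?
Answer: $\frac{i \sqrt{2870}}{30} \approx 1.7857 i$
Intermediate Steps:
$J{\left(G \right)} = \frac{1}{5}$
$V{\left(r \right)} = \frac{20 + r}{2 r}$
$x{\left(R,L \right)} = \frac{6}{5}$ ($x{\left(R,L \right)} = \frac{1}{5} + 1 = \frac{6}{5}$)
$T{\left(t \right)} = - \frac{24}{5}$ ($T{\left(t \right)} = 0 + \frac{6}{5} \left(-4\right) = 0 - \frac{24}{5} = - \frac{24}{5}$)
$\sqrt{V{\left(9 \right)} + T{\left(1 \right)}} = \sqrt{\frac{20 + 9}{2 \cdot 9} - \frac{24}{5}} = \sqrt{\frac{1}{2} \cdot \frac{1}{9} \cdot 29 - \frac{24}{5}} = \sqrt{\frac{29}{18} - \frac{24}{5}} = \sqrt{- \frac{287}{90}} = \frac{i \sqrt{2870}}{30}$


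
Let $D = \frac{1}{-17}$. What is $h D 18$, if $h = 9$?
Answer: $- \frac{162}{17} \approx -9.5294$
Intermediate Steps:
$D = - \frac{1}{17} \approx -0.058824$
$h D 18 = 9 \left(- \frac{1}{17}\right) 18 = \left(- \frac{9}{17}\right) 18 = - \frac{162}{17}$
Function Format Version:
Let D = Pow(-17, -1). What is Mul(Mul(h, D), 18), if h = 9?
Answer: Rational(-162, 17) ≈ -9.5294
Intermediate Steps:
D = Rational(-1, 17) ≈ -0.058824
Mul(Mul(h, D), 18) = Mul(Mul(9, Rational(-1, 17)), 18) = Mul(Rational(-9, 17), 18) = Rational(-162, 17)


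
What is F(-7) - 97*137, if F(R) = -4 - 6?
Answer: -13299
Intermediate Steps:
F(R) = -10
F(-7) - 97*137 = -10 - 97*137 = -10 - 13289 = -13299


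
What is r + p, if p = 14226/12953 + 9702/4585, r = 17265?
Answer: 146507242863/8484215 ≈ 17268.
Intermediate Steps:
p = 27270888/8484215 (p = 14226*(1/12953) + 9702*(1/4585) = 14226/12953 + 1386/655 = 27270888/8484215 ≈ 3.2143)
r + p = 17265 + 27270888/8484215 = 146507242863/8484215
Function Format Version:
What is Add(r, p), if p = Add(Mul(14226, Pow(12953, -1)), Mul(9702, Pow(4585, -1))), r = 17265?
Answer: Rational(146507242863, 8484215) ≈ 17268.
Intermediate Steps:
p = Rational(27270888, 8484215) (p = Add(Mul(14226, Rational(1, 12953)), Mul(9702, Rational(1, 4585))) = Add(Rational(14226, 12953), Rational(1386, 655)) = Rational(27270888, 8484215) ≈ 3.2143)
Add(r, p) = Add(17265, Rational(27270888, 8484215)) = Rational(146507242863, 8484215)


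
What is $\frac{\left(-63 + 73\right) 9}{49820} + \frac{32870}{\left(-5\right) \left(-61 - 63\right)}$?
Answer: $\frac{4094098}{77221} \approx 53.018$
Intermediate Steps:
$\frac{\left(-63 + 73\right) 9}{49820} + \frac{32870}{\left(-5\right) \left(-61 - 63\right)} = 10 \cdot 9 \cdot \frac{1}{49820} + \frac{32870}{\left(-5\right) \left(-124\right)} = 90 \cdot \frac{1}{49820} + \frac{32870}{620} = \frac{9}{4982} + 32870 \cdot \frac{1}{620} = \frac{9}{4982} + \frac{3287}{62} = \frac{4094098}{77221}$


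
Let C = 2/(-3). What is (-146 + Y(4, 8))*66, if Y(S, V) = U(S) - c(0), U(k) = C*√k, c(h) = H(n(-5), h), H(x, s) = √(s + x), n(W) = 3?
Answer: -9724 - 66*√3 ≈ -9838.3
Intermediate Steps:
C = -⅔ (C = 2*(-⅓) = -⅔ ≈ -0.66667)
c(h) = √(3 + h) (c(h) = √(h + 3) = √(3 + h))
U(k) = -2*√k/3
Y(S, V) = -√3 - 2*√S/3 (Y(S, V) = -2*√S/3 - √(3 + 0) = -2*√S/3 - √3 = -√3 - 2*√S/3)
(-146 + Y(4, 8))*66 = (-146 + (-√3 - 2*√4/3))*66 = (-146 + (-√3 - ⅔*2))*66 = (-146 + (-√3 - 4/3))*66 = (-146 + (-4/3 - √3))*66 = (-442/3 - √3)*66 = -9724 - 66*√3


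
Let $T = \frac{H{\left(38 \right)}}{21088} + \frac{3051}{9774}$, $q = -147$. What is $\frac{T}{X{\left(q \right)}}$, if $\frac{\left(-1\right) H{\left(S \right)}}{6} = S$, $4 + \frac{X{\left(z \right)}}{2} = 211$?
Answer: $\frac{287551}{395052048} \approx 0.00072788$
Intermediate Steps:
$X{\left(z \right)} = 414$ ($X{\left(z \right)} = -8 + 2 \cdot 211 = -8 + 422 = 414$)
$H{\left(S \right)} = - 6 S$
$T = \frac{287551}{954232}$ ($T = \frac{\left(-6\right) 38}{21088} + \frac{3051}{9774} = \left(-228\right) \frac{1}{21088} + 3051 \cdot \frac{1}{9774} = - \frac{57}{5272} + \frac{113}{362} = \frac{287551}{954232} \approx 0.30134$)
$\frac{T}{X{\left(q \right)}} = \frac{287551}{954232 \cdot 414} = \frac{287551}{954232} \cdot \frac{1}{414} = \frac{287551}{395052048}$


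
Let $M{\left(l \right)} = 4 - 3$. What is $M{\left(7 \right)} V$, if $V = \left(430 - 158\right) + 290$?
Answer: $562$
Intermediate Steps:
$M{\left(l \right)} = 1$
$V = 562$ ($V = 272 + 290 = 562$)
$M{\left(7 \right)} V = 1 \cdot 562 = 562$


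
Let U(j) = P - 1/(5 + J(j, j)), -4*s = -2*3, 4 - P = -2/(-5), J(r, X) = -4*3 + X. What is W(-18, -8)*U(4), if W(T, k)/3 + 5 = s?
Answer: -413/10 ≈ -41.300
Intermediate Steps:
J(r, X) = -12 + X
P = 18/5 (P = 4 - (-2)/(-5) = 4 - (-2)*(-1)/5 = 4 - 1*⅖ = 4 - ⅖ = 18/5 ≈ 3.6000)
s = 3/2 (s = -(-1)*3/2 = -¼*(-6) = 3/2 ≈ 1.5000)
W(T, k) = -21/2 (W(T, k) = -15 + 3*(3/2) = -15 + 9/2 = -21/2)
U(j) = 18/5 - 1/(-7 + j) (U(j) = 18/5 - 1/(5 + (-12 + j)) = 18/5 - 1/(-7 + j))
W(-18, -8)*U(4) = -21*(-131 + 18*4)/(10*(-7 + 4)) = -21*(-131 + 72)/(10*(-3)) = -21*(-1)*(-59)/(10*3) = -21/2*59/15 = -413/10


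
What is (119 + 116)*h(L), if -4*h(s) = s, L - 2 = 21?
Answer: -5405/4 ≈ -1351.3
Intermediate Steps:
L = 23 (L = 2 + 21 = 23)
h(s) = -s/4
(119 + 116)*h(L) = (119 + 116)*(-¼*23) = 235*(-23/4) = -5405/4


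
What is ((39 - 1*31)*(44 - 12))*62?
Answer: 15872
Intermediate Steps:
((39 - 1*31)*(44 - 12))*62 = ((39 - 31)*32)*62 = (8*32)*62 = 256*62 = 15872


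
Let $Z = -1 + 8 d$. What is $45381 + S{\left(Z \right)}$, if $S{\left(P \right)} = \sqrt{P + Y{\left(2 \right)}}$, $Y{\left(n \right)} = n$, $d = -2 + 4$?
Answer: $45381 + \sqrt{17} \approx 45385.0$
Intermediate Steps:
$d = 2$
$Z = 15$ ($Z = -1 + 8 \cdot 2 = -1 + 16 = 15$)
$S{\left(P \right)} = \sqrt{2 + P}$ ($S{\left(P \right)} = \sqrt{P + 2} = \sqrt{2 + P}$)
$45381 + S{\left(Z \right)} = 45381 + \sqrt{2 + 15} = 45381 + \sqrt{17}$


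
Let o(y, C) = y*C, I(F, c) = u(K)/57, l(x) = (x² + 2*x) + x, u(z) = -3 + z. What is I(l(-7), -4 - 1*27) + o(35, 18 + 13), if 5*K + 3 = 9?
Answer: 103072/95 ≈ 1085.0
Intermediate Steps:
K = 6/5 (K = -⅗ + (⅕)*9 = -⅗ + 9/5 = 6/5 ≈ 1.2000)
l(x) = x² + 3*x
I(F, c) = -3/95 (I(F, c) = (-3 + 6/5)/57 = -9/5*1/57 = -3/95)
o(y, C) = C*y
I(l(-7), -4 - 1*27) + o(35, 18 + 13) = -3/95 + (18 + 13)*35 = -3/95 + 31*35 = -3/95 + 1085 = 103072/95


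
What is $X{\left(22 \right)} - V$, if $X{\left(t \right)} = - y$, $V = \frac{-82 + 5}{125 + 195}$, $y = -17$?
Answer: $\frac{5517}{320} \approx 17.241$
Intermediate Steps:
$V = - \frac{77}{320} \approx -0.24062$
$X{\left(t \right)} = 17$ ($X{\left(t \right)} = \left(-1\right) \left(-17\right) = 17$)
$X{\left(22 \right)} - V = 17 - - \frac{77}{320} = 17 + \frac{77}{320} = \frac{5517}{320}$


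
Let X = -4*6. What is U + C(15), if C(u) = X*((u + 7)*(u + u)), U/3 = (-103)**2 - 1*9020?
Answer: -11073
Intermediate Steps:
X = -24
U = 4767 (U = 3*((-103)**2 - 1*9020) = 3*(10609 - 9020) = 3*1589 = 4767)
C(u) = -48*u*(7 + u) (C(u) = -24*(u + 7)*(u + u) = -24*(7 + u)*2*u = -48*u*(7 + u))
U + C(15) = 4767 - 48*15*(7 + 15) = 4767 - 48*15*22 = 4767 - 15840 = -11073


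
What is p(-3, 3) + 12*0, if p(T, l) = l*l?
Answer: 9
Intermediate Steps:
p(T, l) = l**2
p(-3, 3) + 12*0 = 3**2 + 12*0 = 9 + 0 = 9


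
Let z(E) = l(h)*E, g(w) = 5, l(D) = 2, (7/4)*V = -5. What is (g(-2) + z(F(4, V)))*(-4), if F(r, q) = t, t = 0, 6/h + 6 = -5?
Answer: -20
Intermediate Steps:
h = -6/11 (h = 6/(-6 - 5) = 6/(-11) = 6*(-1/11) = -6/11 ≈ -0.54545)
V = -20/7 (V = (4/7)*(-5) = -20/7 ≈ -2.8571)
F(r, q) = 0
z(E) = 2*E
(g(-2) + z(F(4, V)))*(-4) = (5 + 2*0)*(-4) = (5 + 0)*(-4) = 5*(-4) = -20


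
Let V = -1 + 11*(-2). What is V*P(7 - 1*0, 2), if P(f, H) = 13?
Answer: -299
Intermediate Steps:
V = -23 (V = -1 - 22 = -23)
V*P(7 - 1*0, 2) = -23*13 = -299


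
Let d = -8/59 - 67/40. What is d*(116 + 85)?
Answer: -858873/2360 ≈ -363.93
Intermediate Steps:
d = -4273/2360 (d = -8*1/59 - 67*1/40 = -8/59 - 67/40 = -4273/2360 ≈ -1.8106)
d*(116 + 85) = -4273*(116 + 85)/2360 = -4273/2360*201 = -858873/2360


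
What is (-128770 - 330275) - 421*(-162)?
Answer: -390843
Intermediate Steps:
(-128770 - 330275) - 421*(-162) = -459045 + 68202 = -390843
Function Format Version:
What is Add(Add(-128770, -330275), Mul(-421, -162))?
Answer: -390843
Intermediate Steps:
Add(Add(-128770, -330275), Mul(-421, -162)) = Add(-459045, 68202) = -390843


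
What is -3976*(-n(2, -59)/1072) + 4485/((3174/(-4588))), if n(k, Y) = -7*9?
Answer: -20700893/3082 ≈ -6716.7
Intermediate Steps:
n(k, Y) = -63
-3976*(-n(2, -59)/1072) + 4485/((3174/(-4588))) = -3976/((-1072/(-63))) + 4485/((3174/(-4588))) = -3976/((-1072*(-1/63))) + 4485/((3174*(-1/4588))) = -3976/1072/63 + 4485/(-1587/2294) = -3976*63/1072 + 4485*(-2294/1587) = -31311/134 - 149110/23 = -20700893/3082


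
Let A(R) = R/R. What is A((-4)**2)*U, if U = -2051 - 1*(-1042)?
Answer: -1009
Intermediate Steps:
A(R) = 1
U = -1009 (U = -2051 + 1042 = -1009)
A((-4)**2)*U = 1*(-1009) = -1009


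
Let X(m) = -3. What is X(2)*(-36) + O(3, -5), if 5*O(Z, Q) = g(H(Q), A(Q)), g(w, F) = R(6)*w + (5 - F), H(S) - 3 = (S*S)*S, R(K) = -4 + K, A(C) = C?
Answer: 306/5 ≈ 61.200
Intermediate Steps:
H(S) = 3 + S³ (H(S) = 3 + (S*S)*S = 3 + S²*S = 3 + S³)
g(w, F) = 5 - F + 2*w (g(w, F) = (-4 + 6)*w + (5 - F) = 2*w + (5 - F) = 5 - F + 2*w)
O(Z, Q) = 11/5 - Q/5 + 2*Q³/5 (O(Z, Q) = (5 - Q + 2*(3 + Q³))/5 = (5 - Q + (6 + 2*Q³))/5 = (11 - Q + 2*Q³)/5 = 11/5 - Q/5 + 2*Q³/5)
X(2)*(-36) + O(3, -5) = -3*(-36) + (11/5 - ⅕*(-5) + (⅖)*(-5)³) = 108 + (11/5 + 1 + (⅖)*(-125)) = 108 + (11/5 + 1 - 50) = 108 - 234/5 = 306/5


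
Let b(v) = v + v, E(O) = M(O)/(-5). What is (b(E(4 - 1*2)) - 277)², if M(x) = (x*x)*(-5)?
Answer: 72361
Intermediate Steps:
M(x) = -5*x² (M(x) = x²*(-5) = -5*x²)
E(O) = O² (E(O) = -5*O²/(-5) = -5*O²*(-⅕) = O²)
b(v) = 2*v
(b(E(4 - 1*2)) - 277)² = (2*(4 - 1*2)² - 277)² = (2*(4 - 2)² - 277)² = (2*2² - 277)² = (2*4 - 277)² = (8 - 277)² = (-269)² = 72361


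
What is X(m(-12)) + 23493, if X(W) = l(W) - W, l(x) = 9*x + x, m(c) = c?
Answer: 23385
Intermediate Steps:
l(x) = 10*x
X(W) = 9*W (X(W) = 10*W - W = 9*W)
X(m(-12)) + 23493 = 9*(-12) + 23493 = -108 + 23493 = 23385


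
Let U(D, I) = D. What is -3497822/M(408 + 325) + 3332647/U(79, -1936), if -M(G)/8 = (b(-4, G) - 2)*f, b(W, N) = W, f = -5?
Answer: 538081609/9480 ≈ 56760.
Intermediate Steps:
M(G) = -240 (M(G) = -8*(-4 - 2)*(-5) = -(-48)*(-5) = -8*30 = -240)
-3497822/M(408 + 325) + 3332647/U(79, -1936) = -3497822/(-240) + 3332647/79 = -3497822*(-1/240) + 3332647*(1/79) = 1748911/120 + 3332647/79 = 538081609/9480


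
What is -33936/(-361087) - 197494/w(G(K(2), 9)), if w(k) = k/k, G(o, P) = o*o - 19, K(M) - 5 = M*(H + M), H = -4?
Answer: -71312482042/361087 ≈ -1.9749e+5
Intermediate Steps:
K(M) = 5 + M*(-4 + M)
G(o, P) = -19 + o² (G(o, P) = o² - 19 = -19 + o²)
w(k) = 1
-33936/(-361087) - 197494/w(G(K(2), 9)) = -33936/(-361087) - 197494/1 = -33936*(-1/361087) - 197494*1 = 33936/361087 - 197494 = -71312482042/361087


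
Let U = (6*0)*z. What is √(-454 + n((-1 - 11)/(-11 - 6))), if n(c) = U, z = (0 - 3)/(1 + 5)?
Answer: I*√454 ≈ 21.307*I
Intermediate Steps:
z = -½ (z = -3/6 = -3*⅙ = -½ ≈ -0.50000)
U = 0 (U = (6*0)*(-½) = 0*(-½) = 0)
n(c) = 0
√(-454 + n((-1 - 11)/(-11 - 6))) = √(-454 + 0) = √(-454) = I*√454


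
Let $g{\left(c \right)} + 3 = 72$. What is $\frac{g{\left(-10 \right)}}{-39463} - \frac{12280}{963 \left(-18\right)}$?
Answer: $\frac{241704797}{342025821} \approx 0.70669$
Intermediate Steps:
$g{\left(c \right)} = 69$ ($g{\left(c \right)} = -3 + 72 = 69$)
$\frac{g{\left(-10 \right)}}{-39463} - \frac{12280}{963 \left(-18\right)} = \frac{69}{-39463} - \frac{12280}{963 \left(-18\right)} = 69 \left(- \frac{1}{39463}\right) - \frac{12280}{-17334} = - \frac{69}{39463} - - \frac{6140}{8667} = - \frac{69}{39463} + \frac{6140}{8667} = \frac{241704797}{342025821}$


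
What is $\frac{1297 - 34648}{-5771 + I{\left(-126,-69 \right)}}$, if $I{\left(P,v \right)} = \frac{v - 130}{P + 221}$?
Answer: $\frac{3168345}{548444} \approx 5.777$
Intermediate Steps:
$I{\left(P,v \right)} = \frac{-130 + v}{221 + P}$
$\frac{1297 - 34648}{-5771 + I{\left(-126,-69 \right)}} = \frac{1297 - 34648}{-5771 + \frac{-130 - 69}{221 - 126}} = - \frac{33351}{-5771 + \frac{1}{95} \left(-199\right)} = - \frac{33351}{-5771 - \frac{199}{95}} = - \frac{33351}{- \frac{548444}{95}} = \left(-33351\right) \left(- \frac{95}{548444}\right) = \frac{3168345}{548444}$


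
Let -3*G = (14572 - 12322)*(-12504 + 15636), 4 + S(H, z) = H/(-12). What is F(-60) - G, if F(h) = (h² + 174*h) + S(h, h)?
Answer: 2342161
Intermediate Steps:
S(H, z) = -4 - H/12 (S(H, z) = -4 + H/(-12) = -4 + H*(-1/12) = -4 - H/12)
G = -2349000 (G = -(14572 - 12322)*(-12504 + 15636)/3 = -750*3132 = -⅓*7047000 = -2349000)
F(h) = -4 + h² + 2087*h/12 (F(h) = (h² + 174*h) + (-4 - h/12) = -4 + h² + 2087*h/12)
F(-60) - G = (-4 + (-60)² + (2087/12)*(-60)) - 1*(-2349000) = (-4 + 3600 - 10435) + 2349000 = -6839 + 2349000 = 2342161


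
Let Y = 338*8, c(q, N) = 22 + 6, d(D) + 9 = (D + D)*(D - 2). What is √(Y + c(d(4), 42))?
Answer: 2*√683 ≈ 52.269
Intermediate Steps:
d(D) = -9 + 2*D*(-2 + D) (d(D) = -9 + (D + D)*(D - 2) = -9 + (2*D)*(-2 + D) = -9 + 2*D*(-2 + D))
c(q, N) = 28
Y = 2704
√(Y + c(d(4), 42)) = √(2704 + 28) = √2732 = 2*√683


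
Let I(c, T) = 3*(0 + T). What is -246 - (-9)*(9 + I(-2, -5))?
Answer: -300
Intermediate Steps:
I(c, T) = 3*T
-246 - (-9)*(9 + I(-2, -5)) = -246 - (-9)*(9 + 3*(-5)) = -246 - (-9)*(9 - 15) = -246 - (-9)*(-6) = -246 - 1*54 = -246 - 54 = -300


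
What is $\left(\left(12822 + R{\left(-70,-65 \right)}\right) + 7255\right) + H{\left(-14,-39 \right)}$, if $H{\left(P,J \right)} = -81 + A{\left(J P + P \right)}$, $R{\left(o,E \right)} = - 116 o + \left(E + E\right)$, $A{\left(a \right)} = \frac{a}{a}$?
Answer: $27987$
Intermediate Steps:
$A{\left(a \right)} = 1$
$R{\left(o,E \right)} = - 116 o + 2 E$
$H{\left(P,J \right)} = -80$ ($H{\left(P,J \right)} = -81 + 1 = -80$)
$\left(\left(12822 + R{\left(-70,-65 \right)}\right) + 7255\right) + H{\left(-14,-39 \right)} = \left(\left(12822 + \left(\left(-116\right) \left(-70\right) + 2 \left(-65\right)\right)\right) + 7255\right) - 80 = \left(\left(12822 + \left(8120 - 130\right)\right) + 7255\right) - 80 = \left(\left(12822 + 7990\right) + 7255\right) - 80 = \left(20812 + 7255\right) - 80 = 28067 - 80 = 27987$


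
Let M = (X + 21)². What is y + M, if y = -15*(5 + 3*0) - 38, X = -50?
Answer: 728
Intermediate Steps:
M = 841 (M = (-50 + 21)² = (-29)² = 841)
y = -113 (y = -15*(5 + 0) - 38 = -15*5 - 38 = -75 - 38 = -113)
y + M = -113 + 841 = 728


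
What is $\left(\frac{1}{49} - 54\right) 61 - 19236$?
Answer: $- \frac{1103909}{49} \approx -22529.0$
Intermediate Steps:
$\left(\frac{1}{49} - 54\right) 61 - 19236 = \left(- \frac{2645}{49}\right) 61 - 19236 = - \frac{161345}{49} - 19236 = - \frac{1103909}{49}$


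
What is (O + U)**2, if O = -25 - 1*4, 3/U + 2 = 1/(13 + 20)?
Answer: 3936256/4225 ≈ 931.66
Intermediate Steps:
U = -99/65 (U = 3/(-2 + 1/(13 + 20)) = 3/(-2 + 1/33) = 3/(-65/33) = 3*(-33/65) = -99/65 ≈ -1.5231)
O = -29 (O = -25 - 4 = -29)
(O + U)**2 = (-29 - 99/65)**2 = (-1984/65)**2 = 3936256/4225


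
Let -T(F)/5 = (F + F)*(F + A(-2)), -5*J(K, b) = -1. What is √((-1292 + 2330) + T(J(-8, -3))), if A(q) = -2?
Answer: 2*√6510/5 ≈ 32.274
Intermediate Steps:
J(K, b) = ⅕ (J(K, b) = -⅕*(-1) = ⅕)
T(F) = -10*F*(-2 + F) (T(F) = -5*(F + F)*(F - 2) = -5*2*F*(-2 + F) = -10*F*(-2 + F))
√((-1292 + 2330) + T(J(-8, -3))) = √((-1292 + 2330) + 10*(⅕)*(2 - 1*⅕)) = √(1038 + 10*(⅕)*(2 - ⅕)) = √(1038 + 10*(⅕)*(9/5)) = √(1038 + 18/5) = √(5208/5) = 2*√6510/5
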